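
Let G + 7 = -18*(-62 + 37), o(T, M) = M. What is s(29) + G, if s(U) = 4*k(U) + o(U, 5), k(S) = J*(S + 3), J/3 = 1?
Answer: 832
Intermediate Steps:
J = 3 (J = 3*1 = 3)
k(S) = 9 + 3*S (k(S) = 3*(S + 3) = 3*(3 + S) = 9 + 3*S)
s(U) = 41 + 12*U (s(U) = 4*(9 + 3*U) + 5 = (36 + 12*U) + 5 = 41 + 12*U)
G = 443 (G = -7 - 18*(-62 + 37) = -7 - 18*(-25) = -7 + 450 = 443)
s(29) + G = (41 + 12*29) + 443 = (41 + 348) + 443 = 389 + 443 = 832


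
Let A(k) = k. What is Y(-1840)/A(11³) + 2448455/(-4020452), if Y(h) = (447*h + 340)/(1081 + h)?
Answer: 75624923735/369234291228 ≈ 0.20482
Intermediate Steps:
Y(h) = (340 + 447*h)/(1081 + h)
Y(-1840)/A(11³) + 2448455/(-4020452) = ((340 + 447*(-1840))/(1081 - 1840))/(11³) + 2448455/(-4020452) = ((340 - 822480)/(-759))/1331 + 2448455*(-1/4020452) = -1/759*(-822140)*(1/1331) - 2448455/4020452 = (74740/69)*(1/1331) - 2448455/4020452 = 74740/91839 - 2448455/4020452 = 75624923735/369234291228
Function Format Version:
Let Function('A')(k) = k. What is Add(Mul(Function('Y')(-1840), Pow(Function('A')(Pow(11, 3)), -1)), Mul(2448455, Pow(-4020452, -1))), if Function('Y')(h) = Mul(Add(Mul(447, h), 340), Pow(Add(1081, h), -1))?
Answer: Rational(75624923735, 369234291228) ≈ 0.20482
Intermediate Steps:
Function('Y')(h) = Mul(Pow(Add(1081, h), -1), Add(340, Mul(447, h))) (Function('Y')(h) = Mul(Add(340, Mul(447, h)), Pow(Add(1081, h), -1)) = Mul(Pow(Add(1081, h), -1), Add(340, Mul(447, h))))
Add(Mul(Function('Y')(-1840), Pow(Function('A')(Pow(11, 3)), -1)), Mul(2448455, Pow(-4020452, -1))) = Add(Mul(Mul(Pow(Add(1081, -1840), -1), Add(340, Mul(447, -1840))), Pow(Pow(11, 3), -1)), Mul(2448455, Pow(-4020452, -1))) = Add(Mul(Mul(Pow(-759, -1), Add(340, -822480)), Pow(1331, -1)), Mul(2448455, Rational(-1, 4020452))) = Add(Mul(Mul(Rational(-1, 759), -822140), Rational(1, 1331)), Rational(-2448455, 4020452)) = Add(Mul(Rational(74740, 69), Rational(1, 1331)), Rational(-2448455, 4020452)) = Add(Rational(74740, 91839), Rational(-2448455, 4020452)) = Rational(75624923735, 369234291228)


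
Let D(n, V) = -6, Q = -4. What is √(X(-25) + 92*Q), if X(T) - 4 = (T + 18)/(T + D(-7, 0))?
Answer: 3*I*√38843/31 ≈ 19.073*I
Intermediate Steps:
X(T) = 4 + (18 + T)/(-6 + T) (X(T) = 4 + (T + 18)/(T - 6) = 4 + (18 + T)/(-6 + T))
√(X(-25) + 92*Q) = √((-6 + 5*(-25))/(-6 - 25) + 92*(-4)) = √((-6 - 125)/(-31) - 368) = √(-1/31*(-131) - 368) = √(131/31 - 368) = √(-11277/31) = 3*I*√38843/31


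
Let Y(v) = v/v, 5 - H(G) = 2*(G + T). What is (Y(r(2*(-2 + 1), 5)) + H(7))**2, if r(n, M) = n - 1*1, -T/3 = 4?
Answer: 256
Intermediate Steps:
T = -12 (T = -3*4 = -12)
r(n, M) = -1 + n (r(n, M) = n - 1 = -1 + n)
H(G) = 29 - 2*G (H(G) = 5 - 2*(G - 12) = 5 - 2*(-12 + G) = 5 - (-24 + 2*G) = 5 + (24 - 2*G) = 29 - 2*G)
Y(v) = 1
(Y(r(2*(-2 + 1), 5)) + H(7))**2 = (1 + (29 - 2*7))**2 = (1 + (29 - 14))**2 = (1 + 15)**2 = 16**2 = 256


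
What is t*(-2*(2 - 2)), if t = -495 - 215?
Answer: 0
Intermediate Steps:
t = -710
t*(-2*(2 - 2)) = -(-1420)*(2 - 2) = -(-1420)*0 = -710*0 = 0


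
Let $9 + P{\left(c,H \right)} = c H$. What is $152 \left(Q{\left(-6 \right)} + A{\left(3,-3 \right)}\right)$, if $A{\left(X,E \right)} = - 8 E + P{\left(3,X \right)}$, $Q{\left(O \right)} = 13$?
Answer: $5624$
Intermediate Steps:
$P{\left(c,H \right)} = -9 + H c$ ($P{\left(c,H \right)} = -9 + c H = -9 + H c$)
$A{\left(X,E \right)} = -9 - 8 E + 3 X$ ($A{\left(X,E \right)} = - 8 E + \left(-9 + X 3\right) = - 8 E + \left(-9 + 3 X\right) = -9 - 8 E + 3 X$)
$152 \left(Q{\left(-6 \right)} + A{\left(3,-3 \right)}\right) = 152 \left(13 - -24\right) = 152 \left(13 + \left(-9 + 24 + 9\right)\right) = 152 \left(13 + 24\right) = 152 \cdot 37 = 5624$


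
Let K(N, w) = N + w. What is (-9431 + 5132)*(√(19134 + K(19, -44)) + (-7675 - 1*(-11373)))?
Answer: -15897702 - 4299*√19109 ≈ -1.6492e+7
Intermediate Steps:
(-9431 + 5132)*(√(19134 + K(19, -44)) + (-7675 - 1*(-11373))) = (-9431 + 5132)*(√(19134 + (19 - 44)) + (-7675 - 1*(-11373))) = -4299*(√(19134 - 25) + (-7675 + 11373)) = -4299*(√19109 + 3698) = -4299*(3698 + √19109) = -15897702 - 4299*√19109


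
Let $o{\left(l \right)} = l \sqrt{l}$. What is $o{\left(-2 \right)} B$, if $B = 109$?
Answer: $- 218 i \sqrt{2} \approx - 308.3 i$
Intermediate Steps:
$o{\left(l \right)} = l^{\frac{3}{2}}$
$o{\left(-2 \right)} B = \left(-2\right)^{\frac{3}{2}} \cdot 109 = - 2 i \sqrt{2} \cdot 109 = - 218 i \sqrt{2}$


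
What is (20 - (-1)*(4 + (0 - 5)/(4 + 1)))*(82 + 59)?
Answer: 3243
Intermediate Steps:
(20 - (-1)*(4 + (0 - 5)/(4 + 1)))*(82 + 59) = (20 - (-1)*(4 - 5/5))*141 = (20 - (-1)*(4 - 5*⅕))*141 = (20 - (-1)*(4 - 1))*141 = (20 - (-1)*3)*141 = (20 - 1*(-3))*141 = (20 + 3)*141 = 23*141 = 3243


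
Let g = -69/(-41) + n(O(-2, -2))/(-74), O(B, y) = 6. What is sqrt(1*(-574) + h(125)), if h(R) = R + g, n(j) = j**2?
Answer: I*sqrt(1030525406)/1517 ≈ 21.161*I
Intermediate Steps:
g = 1815/1517 (g = -69/(-41) + 6**2/(-74) = -69*(-1/41) + 36*(-1/74) = 69/41 - 18/37 = 1815/1517 ≈ 1.1964)
h(R) = 1815/1517 + R (h(R) = R + 1815/1517 = 1815/1517 + R)
sqrt(1*(-574) + h(125)) = sqrt(1*(-574) + (1815/1517 + 125)) = sqrt(-574 + 191440/1517) = sqrt(-679318/1517) = I*sqrt(1030525406)/1517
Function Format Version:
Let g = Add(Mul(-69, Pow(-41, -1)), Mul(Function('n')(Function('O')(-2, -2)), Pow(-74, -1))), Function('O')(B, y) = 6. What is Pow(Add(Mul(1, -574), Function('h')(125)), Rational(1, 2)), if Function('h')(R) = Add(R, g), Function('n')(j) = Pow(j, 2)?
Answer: Mul(Rational(1, 1517), I, Pow(1030525406, Rational(1, 2))) ≈ Mul(21.161, I)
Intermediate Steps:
g = Rational(1815, 1517) (g = Add(Mul(-69, Pow(-41, -1)), Mul(Pow(6, 2), Pow(-74, -1))) = Add(Mul(-69, Rational(-1, 41)), Mul(36, Rational(-1, 74))) = Add(Rational(69, 41), Rational(-18, 37)) = Rational(1815, 1517) ≈ 1.1964)
Function('h')(R) = Add(Rational(1815, 1517), R) (Function('h')(R) = Add(R, Rational(1815, 1517)) = Add(Rational(1815, 1517), R))
Pow(Add(Mul(1, -574), Function('h')(125)), Rational(1, 2)) = Pow(Add(Mul(1, -574), Add(Rational(1815, 1517), 125)), Rational(1, 2)) = Pow(Add(-574, Rational(191440, 1517)), Rational(1, 2)) = Pow(Rational(-679318, 1517), Rational(1, 2)) = Mul(Rational(1, 1517), I, Pow(1030525406, Rational(1, 2)))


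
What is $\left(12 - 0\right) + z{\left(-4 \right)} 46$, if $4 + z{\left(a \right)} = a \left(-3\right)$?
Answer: $380$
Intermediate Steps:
$z{\left(a \right)} = -4 - 3 a$ ($z{\left(a \right)} = -4 + a \left(-3\right) = -4 - 3 a$)
$\left(12 - 0\right) + z{\left(-4 \right)} 46 = \left(12 - 0\right) + \left(-4 - -12\right) 46 = \left(12 + 0\right) + \left(-4 + 12\right) 46 = 12 + 8 \cdot 46 = 12 + 368 = 380$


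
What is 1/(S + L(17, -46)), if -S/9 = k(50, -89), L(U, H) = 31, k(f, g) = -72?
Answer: 1/679 ≈ 0.0014728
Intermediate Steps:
S = 648 (S = -9*(-72) = 648)
1/(S + L(17, -46)) = 1/(648 + 31) = 1/679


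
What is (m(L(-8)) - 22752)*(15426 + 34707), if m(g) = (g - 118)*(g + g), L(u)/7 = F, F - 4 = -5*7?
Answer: 6148210854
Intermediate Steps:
F = -31 (F = 4 - 5*7 = 4 - 35 = -31)
L(u) = -217 (L(u) = 7*(-31) = -217)
m(g) = 2*g*(-118 + g) (m(g) = (-118 + g)*(2*g) = 2*g*(-118 + g))
(m(L(-8)) - 22752)*(15426 + 34707) = (2*(-217)*(-118 - 217) - 22752)*(15426 + 34707) = (2*(-217)*(-335) - 22752)*50133 = (145390 - 22752)*50133 = 122638*50133 = 6148210854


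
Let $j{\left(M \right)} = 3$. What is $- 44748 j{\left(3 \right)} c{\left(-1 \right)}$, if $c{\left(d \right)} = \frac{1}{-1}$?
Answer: $134244$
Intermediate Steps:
$c{\left(d \right)} = -1$
$- 44748 j{\left(3 \right)} c{\left(-1 \right)} = - 44748 \cdot 3 \left(-1\right) = \left(-44748\right) \left(-3\right) = 134244$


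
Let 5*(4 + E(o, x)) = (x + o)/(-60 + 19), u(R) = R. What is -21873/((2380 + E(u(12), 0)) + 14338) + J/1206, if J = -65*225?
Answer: -1542170765/114782993 ≈ -13.436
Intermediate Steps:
E(o, x) = -4 - o/205 - x/205 (E(o, x) = -4 + ((x + o)/(-60 + 19))/5 = -4 + ((o + x)/(-41))/5 = -4 + ((o + x)*(-1/41))/5 = -4 + (-o/41 - x/41)/5 = -4 + (-o/205 - x/205) = -4 - o/205 - x/205)
J = -14625
-21873/((2380 + E(u(12), 0)) + 14338) + J/1206 = -21873/((2380 + (-4 - 1/205*12 - 1/205*0)) + 14338) - 14625/1206 = -21873/((2380 + (-4 - 12/205 + 0)) + 14338) - 14625*1/1206 = -21873/((2380 - 832/205) + 14338) - 1625/134 = -21873/(487068/205 + 14338) - 1625/134 = -21873/3426358/205 - 1625/134 = -21873*205/3426358 - 1625/134 = -4483965/3426358 - 1625/134 = -1542170765/114782993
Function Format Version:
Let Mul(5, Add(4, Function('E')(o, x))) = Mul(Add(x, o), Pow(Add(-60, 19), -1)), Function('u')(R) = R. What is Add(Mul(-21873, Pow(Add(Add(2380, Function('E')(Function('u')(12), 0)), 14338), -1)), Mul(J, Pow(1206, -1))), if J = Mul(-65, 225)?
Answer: Rational(-1542170765, 114782993) ≈ -13.436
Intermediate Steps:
Function('E')(o, x) = Add(-4, Mul(Rational(-1, 205), o), Mul(Rational(-1, 205), x)) (Function('E')(o, x) = Add(-4, Mul(Rational(1, 5), Mul(Add(x, o), Pow(Add(-60, 19), -1)))) = Add(-4, Mul(Rational(1, 5), Mul(Add(o, x), Pow(-41, -1)))) = Add(-4, Mul(Rational(1, 5), Mul(Add(o, x), Rational(-1, 41)))) = Add(-4, Mul(Rational(1, 5), Add(Mul(Rational(-1, 41), o), Mul(Rational(-1, 41), x)))) = Add(-4, Add(Mul(Rational(-1, 205), o), Mul(Rational(-1, 205), x))) = Add(-4, Mul(Rational(-1, 205), o), Mul(Rational(-1, 205), x)))
J = -14625
Add(Mul(-21873, Pow(Add(Add(2380, Function('E')(Function('u')(12), 0)), 14338), -1)), Mul(J, Pow(1206, -1))) = Add(Mul(-21873, Pow(Add(Add(2380, Add(-4, Mul(Rational(-1, 205), 12), Mul(Rational(-1, 205), 0))), 14338), -1)), Mul(-14625, Pow(1206, -1))) = Add(Mul(-21873, Pow(Add(Add(2380, Add(-4, Rational(-12, 205), 0)), 14338), -1)), Mul(-14625, Rational(1, 1206))) = Add(Mul(-21873, Pow(Add(Add(2380, Rational(-832, 205)), 14338), -1)), Rational(-1625, 134)) = Add(Mul(-21873, Pow(Add(Rational(487068, 205), 14338), -1)), Rational(-1625, 134)) = Add(Mul(-21873, Pow(Rational(3426358, 205), -1)), Rational(-1625, 134)) = Add(Mul(-21873, Rational(205, 3426358)), Rational(-1625, 134)) = Add(Rational(-4483965, 3426358), Rational(-1625, 134)) = Rational(-1542170765, 114782993)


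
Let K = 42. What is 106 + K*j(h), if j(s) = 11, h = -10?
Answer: 568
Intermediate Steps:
106 + K*j(h) = 106 + 42*11 = 106 + 462 = 568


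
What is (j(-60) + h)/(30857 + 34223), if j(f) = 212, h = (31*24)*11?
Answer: 2099/16270 ≈ 0.12901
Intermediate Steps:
h = 8184 (h = 744*11 = 8184)
(j(-60) + h)/(30857 + 34223) = (212 + 8184)/(30857 + 34223) = 8396/65080 = 8396*(1/65080) = 2099/16270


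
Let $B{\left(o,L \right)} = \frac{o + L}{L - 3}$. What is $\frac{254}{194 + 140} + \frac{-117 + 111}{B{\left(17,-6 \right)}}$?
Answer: $\frac{10415}{1837} \approx 5.6696$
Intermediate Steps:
$B{\left(o,L \right)} = \frac{L + o}{-3 + L}$
$\frac{254}{194 + 140} + \frac{-117 + 111}{B{\left(17,-6 \right)}} = \frac{254}{194 + 140} + \frac{-117 + 111}{\frac{1}{-3 - 6} \left(-6 + 17\right)} = \frac{254}{334} - \frac{6}{\frac{1}{-9} \cdot 11} = 254 \cdot \frac{1}{334} - \frac{6}{\left(- \frac{1}{9}\right) 11} = \frac{127}{167} - \frac{6}{- \frac{11}{9}} = \frac{127}{167} - - \frac{54}{11} = \frac{127}{167} + \frac{54}{11} = \frac{10415}{1837}$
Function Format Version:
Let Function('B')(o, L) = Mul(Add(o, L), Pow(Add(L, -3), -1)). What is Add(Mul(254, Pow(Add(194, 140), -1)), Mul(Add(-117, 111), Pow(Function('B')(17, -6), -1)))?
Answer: Rational(10415, 1837) ≈ 5.6696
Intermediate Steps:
Function('B')(o, L) = Mul(Pow(Add(-3, L), -1), Add(L, o)) (Function('B')(o, L) = Mul(Add(L, o), Pow(Add(-3, L), -1)) = Mul(Pow(Add(-3, L), -1), Add(L, o)))
Add(Mul(254, Pow(Add(194, 140), -1)), Mul(Add(-117, 111), Pow(Function('B')(17, -6), -1))) = Add(Mul(254, Pow(Add(194, 140), -1)), Mul(Add(-117, 111), Pow(Mul(Pow(Add(-3, -6), -1), Add(-6, 17)), -1))) = Add(Mul(254, Pow(334, -1)), Mul(-6, Pow(Mul(Pow(-9, -1), 11), -1))) = Add(Mul(254, Rational(1, 334)), Mul(-6, Pow(Mul(Rational(-1, 9), 11), -1))) = Add(Rational(127, 167), Mul(-6, Pow(Rational(-11, 9), -1))) = Add(Rational(127, 167), Mul(-6, Rational(-9, 11))) = Add(Rational(127, 167), Rational(54, 11)) = Rational(10415, 1837)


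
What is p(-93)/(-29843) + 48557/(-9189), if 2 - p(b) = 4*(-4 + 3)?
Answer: -1449141685/274227327 ≈ -5.2845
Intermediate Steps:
p(b) = 6 (p(b) = 2 - 4*(-4 + 3) = 2 - 4*(-1) = 2 - 1*(-4) = 2 + 4 = 6)
p(-93)/(-29843) + 48557/(-9189) = 6/(-29843) + 48557/(-9189) = 6*(-1/29843) + 48557*(-1/9189) = -6/29843 - 48557/9189 = -1449141685/274227327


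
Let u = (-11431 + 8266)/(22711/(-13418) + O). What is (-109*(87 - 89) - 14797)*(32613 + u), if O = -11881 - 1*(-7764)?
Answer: -8759002076040863/18421539 ≈ -4.7548e+8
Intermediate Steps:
O = -4117 (O = -11881 + 7764 = -4117)
u = 14155990/18421539 (u = (-11431 + 8266)/(22711/(-13418) - 4117) = -3165/(22711*(-1/13418) - 4117) = -3165/(-22711/13418 - 4117) = -3165/(-55264617/13418) = -3165*(-13418/55264617) = 14155990/18421539 ≈ 0.76845)
(-109*(87 - 89) - 14797)*(32613 + u) = (-109*(87 - 89) - 14797)*(32613 + 14155990/18421539) = (-109*(-2) - 14797)*(600795807397/18421539) = (218 - 14797)*(600795807397/18421539) = -14579*600795807397/18421539 = -8759002076040863/18421539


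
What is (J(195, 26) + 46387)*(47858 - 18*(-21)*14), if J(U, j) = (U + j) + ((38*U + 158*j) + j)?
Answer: 3090778800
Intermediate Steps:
J(U, j) = 39*U + 160*j (J(U, j) = (U + j) + (38*U + 159*j) = 39*U + 160*j)
(J(195, 26) + 46387)*(47858 - 18*(-21)*14) = ((39*195 + 160*26) + 46387)*(47858 - 18*(-21)*14) = ((7605 + 4160) + 46387)*(47858 + 378*14) = (11765 + 46387)*(47858 + 5292) = 58152*53150 = 3090778800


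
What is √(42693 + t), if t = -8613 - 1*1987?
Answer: √32093 ≈ 179.15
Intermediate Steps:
t = -10600 (t = -8613 - 1987 = -10600)
√(42693 + t) = √(42693 - 10600) = √32093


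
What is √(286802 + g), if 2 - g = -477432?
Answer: 22*√1579 ≈ 874.21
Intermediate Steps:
g = 477434 (g = 2 - 1*(-477432) = 2 + 477432 = 477434)
√(286802 + g) = √(286802 + 477434) = √764236 = 22*√1579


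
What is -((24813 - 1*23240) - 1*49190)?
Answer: 47617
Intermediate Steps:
-((24813 - 1*23240) - 1*49190) = -((24813 - 23240) - 49190) = -(1573 - 49190) = -1*(-47617) = 47617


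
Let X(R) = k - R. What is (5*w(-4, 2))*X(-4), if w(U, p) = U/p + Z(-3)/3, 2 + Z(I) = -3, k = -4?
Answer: 0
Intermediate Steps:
Z(I) = -5 (Z(I) = -2 - 3 = -5)
X(R) = -4 - R
w(U, p) = -5/3 + U/p (w(U, p) = U/p - 5/3 = -5/3 + U/p)
(5*w(-4, 2))*X(-4) = (5*(-5/3 - 4/2))*(-4 - 1*(-4)) = (5*(-5/3 - 4*1/2))*(-4 + 4) = (5*(-5/3 - 2))*0 = (5*(-11/3))*0 = -55/3*0 = 0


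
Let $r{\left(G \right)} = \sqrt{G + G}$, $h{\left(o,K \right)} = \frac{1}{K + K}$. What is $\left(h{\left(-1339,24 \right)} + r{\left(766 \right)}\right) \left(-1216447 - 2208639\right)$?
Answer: $- \frac{1712543}{24} - 6850172 \sqrt{383} \approx -1.3413 \cdot 10^{8}$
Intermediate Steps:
$h{\left(o,K \right)} = \frac{1}{2 K}$
$r{\left(G \right)} = \sqrt{2} \sqrt{G}$ ($r{\left(G \right)} = \sqrt{2 G} = \sqrt{2} \sqrt{G}$)
$\left(h{\left(-1339,24 \right)} + r{\left(766 \right)}\right) \left(-1216447 - 2208639\right) = \left(\frac{1}{2 \cdot 24} + \sqrt{2} \sqrt{766}\right) \left(-1216447 - 2208639\right) = \left(\frac{1}{2} \cdot \frac{1}{24} + 2 \sqrt{383}\right) \left(-3425086\right) = \left(\frac{1}{48} + 2 \sqrt{383}\right) \left(-3425086\right) = - \frac{1712543}{24} - 6850172 \sqrt{383}$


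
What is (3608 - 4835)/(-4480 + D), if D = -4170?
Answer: 1227/8650 ≈ 0.14185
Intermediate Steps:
(3608 - 4835)/(-4480 + D) = (3608 - 4835)/(-4480 - 4170) = -1227/(-8650) = -1227*(-1/8650) = 1227/8650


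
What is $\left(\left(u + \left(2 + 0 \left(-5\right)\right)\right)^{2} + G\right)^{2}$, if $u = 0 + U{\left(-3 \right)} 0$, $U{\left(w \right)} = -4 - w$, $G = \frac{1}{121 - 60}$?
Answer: $\frac{60025}{3721} \approx 16.131$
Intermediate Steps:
$G = \frac{1}{61} \approx 0.016393$
$u = 0$ ($u = 0 + \left(-4 - -3\right) 0 = 0 + \left(-4 + 3\right) 0 = 0 - 0 = 0 + 0 = 0$)
$\left(\left(u + \left(2 + 0 \left(-5\right)\right)\right)^{2} + G\right)^{2} = \left(\left(0 + \left(2 + 0 \left(-5\right)\right)\right)^{2} + \frac{1}{61}\right)^{2} = \left(\left(0 + \left(2 + 0\right)\right)^{2} + \frac{1}{61}\right)^{2} = \left(\left(0 + 2\right)^{2} + \frac{1}{61}\right)^{2} = \left(2^{2} + \frac{1}{61}\right)^{2} = \left(4 + \frac{1}{61}\right)^{2} = \left(\frac{245}{61}\right)^{2} = \frac{60025}{3721}$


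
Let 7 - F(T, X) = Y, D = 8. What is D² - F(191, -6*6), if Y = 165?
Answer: 222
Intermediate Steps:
F(T, X) = -158 (F(T, X) = 7 - 1*165 = 7 - 165 = -158)
D² - F(191, -6*6) = 8² - 1*(-158) = 64 + 158 = 222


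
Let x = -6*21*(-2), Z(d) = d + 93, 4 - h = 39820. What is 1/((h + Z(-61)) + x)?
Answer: -1/39532 ≈ -2.5296e-5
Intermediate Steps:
h = -39816 (h = 4 - 1*39820 = 4 - 39820 = -39816)
Z(d) = 93 + d
x = 252 (x = -126*(-2) = 252)
1/((h + Z(-61)) + x) = 1/((-39816 + (93 - 61)) + 252) = 1/((-39816 + 32) + 252) = 1/(-39784 + 252) = 1/(-39532) = -1/39532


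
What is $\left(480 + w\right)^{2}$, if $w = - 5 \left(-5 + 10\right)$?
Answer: $207025$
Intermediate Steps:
$w = -25$ ($w = \left(-5\right) 5 = -25$)
$\left(480 + w\right)^{2} = \left(480 - 25\right)^{2} = 455^{2} = 207025$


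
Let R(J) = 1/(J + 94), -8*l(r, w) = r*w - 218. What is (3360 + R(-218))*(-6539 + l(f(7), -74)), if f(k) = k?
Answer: -2686071633/124 ≈ -2.1662e+7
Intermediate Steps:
l(r, w) = 109/4 - r*w/8 (l(r, w) = -(r*w - 218)/8 = -(-218 + r*w)/8 = 109/4 - r*w/8)
R(J) = 1/(94 + J)
(3360 + R(-218))*(-6539 + l(f(7), -74)) = (3360 + 1/(94 - 218))*(-6539 + (109/4 - 1/8*7*(-74))) = (3360 + 1/(-124))*(-6539 + (109/4 + 259/4)) = (3360 - 1/124)*(-6539 + 92) = (416639/124)*(-6447) = -2686071633/124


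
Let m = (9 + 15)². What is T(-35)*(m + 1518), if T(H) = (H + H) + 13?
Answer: -119358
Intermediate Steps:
m = 576 (m = 24² = 576)
T(H) = 13 + 2*H (T(H) = 2*H + 13 = 13 + 2*H)
T(-35)*(m + 1518) = (13 + 2*(-35))*(576 + 1518) = (13 - 70)*2094 = -57*2094 = -119358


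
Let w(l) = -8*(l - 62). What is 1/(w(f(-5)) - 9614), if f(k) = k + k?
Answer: -1/9038 ≈ -0.00011064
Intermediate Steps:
f(k) = 2*k
w(l) = 496 - 8*l (w(l) = -8*(-62 + l) = 496 - 8*l)
1/(w(f(-5)) - 9614) = 1/((496 - 16*(-5)) - 9614) = 1/((496 - 8*(-10)) - 9614) = 1/((496 + 80) - 9614) = 1/(576 - 9614) = 1/(-9038) = -1/9038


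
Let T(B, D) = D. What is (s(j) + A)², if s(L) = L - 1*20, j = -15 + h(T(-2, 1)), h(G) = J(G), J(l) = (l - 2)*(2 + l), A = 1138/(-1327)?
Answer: 2658846096/1760929 ≈ 1509.9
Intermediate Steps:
A = -1138/1327 (A = 1138*(-1/1327) = -1138/1327 ≈ -0.85757)
J(l) = (-2 + l)*(2 + l)
h(G) = -4 + G²
j = -18 (j = -15 + (-4 + 1²) = -15 + (-4 + 1) = -15 - 3 = -18)
s(L) = -20 + L (s(L) = L - 20 = -20 + L)
(s(j) + A)² = ((-20 - 18) - 1138/1327)² = (-38 - 1138/1327)² = (-51564/1327)² = 2658846096/1760929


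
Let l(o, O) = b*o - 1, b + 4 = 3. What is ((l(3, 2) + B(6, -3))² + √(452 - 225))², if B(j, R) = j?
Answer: (4 + √227)² ≈ 363.53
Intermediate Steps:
b = -1 (b = -4 + 3 = -1)
l(o, O) = -1 - o (l(o, O) = -o - 1 = -1 - o)
((l(3, 2) + B(6, -3))² + √(452 - 225))² = (((-1 - 1*3) + 6)² + √(452 - 225))² = (((-1 - 3) + 6)² + √227)² = ((-4 + 6)² + √227)² = (2² + √227)² = (4 + √227)²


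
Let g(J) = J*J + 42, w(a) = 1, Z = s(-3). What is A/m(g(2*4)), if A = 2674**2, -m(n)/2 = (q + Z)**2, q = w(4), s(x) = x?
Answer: -1787569/2 ≈ -8.9378e+5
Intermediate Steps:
Z = -3
q = 1
g(J) = 42 + J**2 (g(J) = J**2 + 42 = 42 + J**2)
m(n) = -8 (m(n) = -2*(1 - 3)**2 = -2*(-2)**2 = -2*4 = -8)
A = 7150276
A/m(g(2*4)) = 7150276/(-8) = 7150276*(-1/8) = -1787569/2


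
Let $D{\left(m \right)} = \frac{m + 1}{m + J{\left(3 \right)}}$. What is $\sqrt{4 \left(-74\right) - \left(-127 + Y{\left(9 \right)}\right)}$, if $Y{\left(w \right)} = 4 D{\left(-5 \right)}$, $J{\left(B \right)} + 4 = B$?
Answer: $\frac{i \sqrt{1545}}{3} \approx 13.102 i$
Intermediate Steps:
$J{\left(B \right)} = -4 + B$
$D{\left(m \right)} = \frac{1 + m}{-1 + m}$ ($D{\left(m \right)} = \frac{m + 1}{m + \left(-4 + 3\right)} = \frac{1 + m}{m - 1} = \frac{1 + m}{-1 + m}$)
$Y{\left(w \right)} = \frac{8}{3}$ ($Y{\left(w \right)} = 4 \frac{1 - 5}{-1 - 5} = 4 \frac{1}{-6} \left(-4\right) = 4 \left(\left(- \frac{1}{6}\right) \left(-4\right)\right) = 4 \cdot \frac{2}{3} = \frac{8}{3}$)
$\sqrt{4 \left(-74\right) - \left(-127 + Y{\left(9 \right)}\right)} = \sqrt{4 \left(-74\right) + \left(127 - \frac{8}{3}\right)} = \sqrt{-296 + \left(127 - \frac{8}{3}\right)} = \sqrt{-296 + \frac{373}{3}} = \sqrt{- \frac{515}{3}} = \frac{i \sqrt{1545}}{3}$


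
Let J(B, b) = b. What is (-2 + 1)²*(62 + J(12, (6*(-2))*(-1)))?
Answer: 74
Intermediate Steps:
(-2 + 1)²*(62 + J(12, (6*(-2))*(-1))) = (-2 + 1)²*(62 + (6*(-2))*(-1)) = (-1)²*(62 - 12*(-1)) = 1*(62 + 12) = 1*74 = 74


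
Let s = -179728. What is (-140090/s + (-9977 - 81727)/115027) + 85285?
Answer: 881572638161439/10336786328 ≈ 85285.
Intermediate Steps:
(-140090/s + (-9977 - 81727)/115027) + 85285 = (-140090/(-179728) + (-9977 - 81727)/115027) + 85285 = (-140090*(-1/179728) - 91704*1/115027) + 85285 = (70045/89864 - 91704/115027) + 85285 = -183822041/10336786328 + 85285 = 881572638161439/10336786328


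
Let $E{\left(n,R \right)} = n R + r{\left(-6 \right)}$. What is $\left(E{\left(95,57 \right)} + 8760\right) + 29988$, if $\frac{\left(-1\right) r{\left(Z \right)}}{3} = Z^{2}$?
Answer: $44055$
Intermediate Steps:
$r{\left(Z \right)} = - 3 Z^{2}$
$E{\left(n,R \right)} = -108 + R n$ ($E{\left(n,R \right)} = n R - 3 \left(-6\right)^{2} = R n - 108 = -108 + R n$)
$\left(E{\left(95,57 \right)} + 8760\right) + 29988 = \left(\left(-108 + 57 \cdot 95\right) + 8760\right) + 29988 = \left(\left(-108 + 5415\right) + 8760\right) + 29988 = \left(5307 + 8760\right) + 29988 = 14067 + 29988 = 44055$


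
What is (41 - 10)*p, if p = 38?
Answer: 1178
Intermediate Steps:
(41 - 10)*p = (41 - 10)*38 = 31*38 = 1178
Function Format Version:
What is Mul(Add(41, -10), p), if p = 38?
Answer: 1178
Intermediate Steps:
Mul(Add(41, -10), p) = Mul(Add(41, -10), 38) = Mul(31, 38) = 1178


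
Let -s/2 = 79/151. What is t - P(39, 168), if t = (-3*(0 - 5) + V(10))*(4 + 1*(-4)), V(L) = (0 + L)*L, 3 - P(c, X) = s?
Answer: -611/151 ≈ -4.0464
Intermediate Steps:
s = -158/151 ≈ -1.0464
P(c, X) = 611/151 (P(c, X) = 3 - 1*(-158/151) = 3 + 158/151 = 611/151)
V(L) = L² (V(L) = L*L = L²)
t = 0 (t = (-3*(0 - 5) + 10²)*(4 + 1*(-4)) = (-3*(-5) + 100)*(4 - 4) = (15 + 100)*0 = 115*0 = 0)
t - P(39, 168) = 0 - 1*611/151 = 0 - 611/151 = -611/151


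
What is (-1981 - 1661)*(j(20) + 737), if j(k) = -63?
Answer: -2454708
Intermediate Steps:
(-1981 - 1661)*(j(20) + 737) = (-1981 - 1661)*(-63 + 737) = -3642*674 = -2454708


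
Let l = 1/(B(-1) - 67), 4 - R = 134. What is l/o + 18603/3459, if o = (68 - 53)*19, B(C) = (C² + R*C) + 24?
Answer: 155522233/28917240 ≈ 5.3782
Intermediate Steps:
R = -130 (R = 4 - 1*134 = 4 - 134 = -130)
B(C) = 24 + C² - 130*C (B(C) = (C² - 130*C) + 24 = 24 + C² - 130*C)
o = 285 (o = 15*19 = 285)
l = 1/88 (l = 1/((24 + (-1)² - 130*(-1)) - 67) = 1/((24 + 1 + 130) - 67) = 1/(155 - 67) = 1/88 ≈ 0.011364)
l/o + 18603/3459 = (1/88)/285 + 18603/3459 = (1/88)*(1/285) + 18603*(1/3459) = 1/25080 + 6201/1153 = 155522233/28917240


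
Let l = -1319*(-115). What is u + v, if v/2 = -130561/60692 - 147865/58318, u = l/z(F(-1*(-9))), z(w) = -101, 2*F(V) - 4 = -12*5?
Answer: -135057547626979/89370760414 ≈ -1511.2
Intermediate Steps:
F(V) = -28 (F(V) = 2 + (-12*5)/2 = 2 + (½)*(-60) = 2 - 30 = -28)
l = 151685
u = -151685/101 (u = 151685/(-101) = 151685*(-1/101) = -151685/101 ≈ -1501.8)
v = -8294139489/884859014 (v = 2*(-130561/60692 - 147865/58318) = 2*(-8294139489/1769718028) = -8294139489/884859014 ≈ -9.3734)
u + v = -151685/101 - 8294139489/884859014 = -135057547626979/89370760414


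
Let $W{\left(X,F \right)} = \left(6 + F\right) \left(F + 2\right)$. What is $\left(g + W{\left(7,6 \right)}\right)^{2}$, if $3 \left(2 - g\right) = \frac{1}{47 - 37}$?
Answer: $\frac{8637721}{900} \approx 9597.5$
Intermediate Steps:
$g = \frac{59}{30}$ ($g = 2 - \frac{1}{3 \left(47 - 37\right)} = 2 - \frac{1}{3 \cdot 10} = 2 - \frac{1}{30} = \frac{59}{30} \approx 1.9667$)
$W{\left(X,F \right)} = \left(2 + F\right) \left(6 + F\right)$ ($W{\left(X,F \right)} = \left(6 + F\right) \left(2 + F\right) = \left(2 + F\right) \left(6 + F\right)$)
$\left(g + W{\left(7,6 \right)}\right)^{2} = \left(\frac{59}{30} + \left(12 + 6^{2} + 8 \cdot 6\right)\right)^{2} = \left(\frac{59}{30} + \left(12 + 36 + 48\right)\right)^{2} = \left(\frac{59}{30} + 96\right)^{2} = \left(\frac{2939}{30}\right)^{2} = \frac{8637721}{900}$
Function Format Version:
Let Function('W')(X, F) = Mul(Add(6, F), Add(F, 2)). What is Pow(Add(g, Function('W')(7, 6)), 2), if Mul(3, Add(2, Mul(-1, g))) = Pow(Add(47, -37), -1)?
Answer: Rational(8637721, 900) ≈ 9597.5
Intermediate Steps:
g = Rational(59, 30) (g = Add(2, Mul(Rational(-1, 3), Pow(Add(47, -37), -1))) = Add(2, Mul(Rational(-1, 3), Pow(10, -1))) = Add(2, Mul(Rational(-1, 3), Rational(1, 10))) = Add(2, Rational(-1, 30)) = Rational(59, 30) ≈ 1.9667)
Function('W')(X, F) = Mul(Add(2, F), Add(6, F)) (Function('W')(X, F) = Mul(Add(6, F), Add(2, F)) = Mul(Add(2, F), Add(6, F)))
Pow(Add(g, Function('W')(7, 6)), 2) = Pow(Add(Rational(59, 30), Add(12, Pow(6, 2), Mul(8, 6))), 2) = Pow(Add(Rational(59, 30), Add(12, 36, 48)), 2) = Pow(Add(Rational(59, 30), 96), 2) = Pow(Rational(2939, 30), 2) = Rational(8637721, 900)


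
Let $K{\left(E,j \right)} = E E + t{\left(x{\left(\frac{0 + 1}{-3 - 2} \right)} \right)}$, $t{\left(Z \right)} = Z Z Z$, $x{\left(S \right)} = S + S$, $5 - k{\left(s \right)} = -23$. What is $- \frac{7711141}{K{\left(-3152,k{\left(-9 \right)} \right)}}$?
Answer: $- \frac{963892625}{1241887992} \approx -0.77615$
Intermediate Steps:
$k{\left(s \right)} = 28$ ($k{\left(s \right)} = 5 - -23 = 5 + 23 = 28$)
$x{\left(S \right)} = 2 S$
$t{\left(Z \right)} = Z^{3}$ ($t{\left(Z \right)} = Z^{2} Z = Z^{3}$)
$K{\left(E,j \right)} = - \frac{8}{125} + E^{2}$ ($K{\left(E,j \right)} = E E + \left(2 \frac{0 + 1}{-3 - 2}\right)^{3} = E^{2} + \left(2 \cdot 1 \frac{1}{-5}\right)^{3} = E^{2} + \left(2 \cdot 1 \left(- \frac{1}{5}\right)\right)^{3} = E^{2} + \left(2 \left(- \frac{1}{5}\right)\right)^{3} = E^{2} + \left(- \frac{2}{5}\right)^{3} = E^{2} - \frac{8}{125} = - \frac{8}{125} + E^{2}$)
$- \frac{7711141}{K{\left(-3152,k{\left(-9 \right)} \right)}} = - \frac{7711141}{- \frac{8}{125} + \left(-3152\right)^{2}} = - \frac{7711141}{- \frac{8}{125} + 9935104} = - \frac{7711141}{\frac{1241887992}{125}} = \left(-7711141\right) \frac{125}{1241887992} = - \frac{963892625}{1241887992}$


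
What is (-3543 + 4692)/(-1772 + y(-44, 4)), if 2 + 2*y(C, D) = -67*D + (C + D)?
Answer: -1149/1927 ≈ -0.59626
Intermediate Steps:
y(C, D) = -1 + C/2 - 33*D (y(C, D) = -1 + (-67*D + (C + D))/2 = -1 + (C - 66*D)/2 = -1 + (C/2 - 33*D) = -1 + C/2 - 33*D)
(-3543 + 4692)/(-1772 + y(-44, 4)) = (-3543 + 4692)/(-1772 + (-1 + (½)*(-44) - 33*4)) = 1149/(-1772 + (-1 - 22 - 132)) = 1149/(-1772 - 155) = 1149/(-1927) = 1149*(-1/1927) = -1149/1927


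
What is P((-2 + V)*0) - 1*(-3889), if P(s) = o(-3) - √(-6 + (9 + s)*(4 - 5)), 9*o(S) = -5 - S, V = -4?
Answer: 34999/9 - I*√15 ≈ 3888.8 - 3.873*I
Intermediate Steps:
o(S) = -5/9 - S/9 (o(S) = (-5 - S)/9 = -5/9 - S/9)
P(s) = -2/9 - √(-15 - s) (P(s) = (-5/9 - ⅑*(-3)) - √(-6 + (9 + s)*(4 - 5)) = (-5/9 + ⅓) - √(-6 + (9 + s)*(-1)) = -2/9 - √(-6 + (-9 - s)) = -2/9 - √(-15 - s))
P((-2 + V)*0) - 1*(-3889) = (-2/9 - √(-15 - (-2 - 4)*0)) - 1*(-3889) = (-2/9 - √(-15 - (-6)*0)) + 3889 = (-2/9 - √(-15 - 1*0)) + 3889 = (-2/9 - √(-15 + 0)) + 3889 = (-2/9 - √(-15)) + 3889 = (-2/9 - I*√15) + 3889 = 34999/9 - I*√15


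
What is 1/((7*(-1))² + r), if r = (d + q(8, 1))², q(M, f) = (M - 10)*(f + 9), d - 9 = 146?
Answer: 1/18274 ≈ 5.4723e-5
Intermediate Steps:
d = 155 (d = 9 + 146 = 155)
q(M, f) = (-10 + M)*(9 + f)
r = 18225 (r = (155 + (-90 - 10*1 + 9*8 + 8*1))² = (155 + (-90 - 10 + 72 + 8))² = (155 - 20)² = 135² = 18225)
1/((7*(-1))² + r) = 1/((7*(-1))² + 18225) = 1/((-7)² + 18225) = 1/(49 + 18225) = 1/18274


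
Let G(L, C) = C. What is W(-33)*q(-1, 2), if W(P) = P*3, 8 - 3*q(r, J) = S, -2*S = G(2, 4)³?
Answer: -1320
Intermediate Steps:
S = -32 (S = -½*4³ = -½*64 = -32)
q(r, J) = 40/3 (q(r, J) = 8/3 - ⅓*(-32) = 8/3 + 32/3 = 40/3)
W(P) = 3*P
W(-33)*q(-1, 2) = (3*(-33))*(40/3) = -99*40/3 = -1320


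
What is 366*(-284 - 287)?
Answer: -208986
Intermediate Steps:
366*(-284 - 287) = 366*(-571) = -208986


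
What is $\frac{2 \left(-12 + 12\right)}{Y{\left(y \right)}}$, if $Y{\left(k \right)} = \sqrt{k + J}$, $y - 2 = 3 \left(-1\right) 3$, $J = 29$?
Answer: $0$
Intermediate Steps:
$y = -7$ ($y = 2 + 3 \left(-1\right) 3 = 2 - 9 = -7$)
$Y{\left(k \right)} = \sqrt{29 + k}$ ($Y{\left(k \right)} = \sqrt{k + 29} = \sqrt{29 + k}$)
$\frac{2 \left(-12 + 12\right)}{Y{\left(y \right)}} = \frac{2 \left(-12 + 12\right)}{\sqrt{29 - 7}} = \frac{2 \cdot 0}{\sqrt{22}} = 0 \frac{\sqrt{22}}{22} = 0$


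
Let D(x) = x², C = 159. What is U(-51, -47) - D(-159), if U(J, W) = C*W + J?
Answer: -32805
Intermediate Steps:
U(J, W) = J + 159*W (U(J, W) = 159*W + J = J + 159*W)
U(-51, -47) - D(-159) = (-51 + 159*(-47)) - 1*(-159)² = (-51 - 7473) - 1*25281 = -7524 - 25281 = -32805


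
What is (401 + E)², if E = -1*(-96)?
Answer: 247009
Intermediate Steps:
E = 96
(401 + E)² = (401 + 96)² = 497² = 247009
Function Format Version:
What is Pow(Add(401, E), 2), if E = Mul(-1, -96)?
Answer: 247009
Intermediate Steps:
E = 96
Pow(Add(401, E), 2) = Pow(Add(401, 96), 2) = Pow(497, 2) = 247009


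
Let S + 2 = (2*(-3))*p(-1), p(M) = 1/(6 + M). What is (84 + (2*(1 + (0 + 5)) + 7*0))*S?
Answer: -1536/5 ≈ -307.20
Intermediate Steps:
S = -16/5 (S = -2 + (2*(-3))/(6 - 1) = -2 - 6/5 = -16/5 ≈ -3.2000)
(84 + (2*(1 + (0 + 5)) + 7*0))*S = (84 + (2*(1 + (0 + 5)) + 7*0))*(-16/5) = (84 + (2*(1 + 5) + 0))*(-16/5) = (84 + (2*6 + 0))*(-16/5) = (84 + (12 + 0))*(-16/5) = (84 + 12)*(-16/5) = 96*(-16/5) = -1536/5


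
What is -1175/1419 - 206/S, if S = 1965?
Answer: -289021/309815 ≈ -0.93288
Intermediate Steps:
-1175/1419 - 206/S = -1175/1419 - 206/1965 = -289021/309815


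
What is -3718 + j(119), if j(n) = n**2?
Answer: 10443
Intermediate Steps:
-3718 + j(119) = -3718 + 119**2 = -3718 + 14161 = 10443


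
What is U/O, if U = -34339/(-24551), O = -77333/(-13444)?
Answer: 461653516/1898602483 ≈ 0.24315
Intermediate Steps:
O = 77333/13444 (O = -77333*(-1/13444) = 77333/13444 ≈ 5.7522)
U = 34339/24551 (U = -34339*(-1/24551) = 34339/24551 ≈ 1.3987)
U/O = 34339/(24551*(77333/13444)) = (34339/24551)*(13444/77333) = 461653516/1898602483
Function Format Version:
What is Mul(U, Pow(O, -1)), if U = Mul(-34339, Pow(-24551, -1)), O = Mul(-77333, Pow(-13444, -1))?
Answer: Rational(461653516, 1898602483) ≈ 0.24315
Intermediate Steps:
O = Rational(77333, 13444) (O = Mul(-77333, Rational(-1, 13444)) = Rational(77333, 13444) ≈ 5.7522)
U = Rational(34339, 24551) (U = Mul(-34339, Rational(-1, 24551)) = Rational(34339, 24551) ≈ 1.3987)
Mul(U, Pow(O, -1)) = Mul(Rational(34339, 24551), Pow(Rational(77333, 13444), -1)) = Mul(Rational(34339, 24551), Rational(13444, 77333)) = Rational(461653516, 1898602483)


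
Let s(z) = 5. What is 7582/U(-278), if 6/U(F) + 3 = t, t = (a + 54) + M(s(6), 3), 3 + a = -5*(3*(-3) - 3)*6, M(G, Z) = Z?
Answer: 519367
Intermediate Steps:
a = 357 (a = -3 - 5*(3*(-3) - 3)*6 = -3 - 5*(-9 - 3)*6 = -3 - 5*(-12)*6 = -3 + 60*6 = -3 + 360 = 357)
t = 414 (t = (357 + 54) + 3 = 411 + 3 = 414)
U(F) = 2/137 (U(F) = 6/(-3 + 414) = 6/411 = 6*(1/411) = 2/137)
7582/U(-278) = 7582/(2/137) = 7582*(137/2) = 519367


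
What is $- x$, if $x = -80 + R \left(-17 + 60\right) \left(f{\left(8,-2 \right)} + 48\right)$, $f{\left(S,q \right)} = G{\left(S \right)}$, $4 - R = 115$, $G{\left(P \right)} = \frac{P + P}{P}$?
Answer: $238730$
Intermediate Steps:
$G{\left(P \right)} = 2$ ($G{\left(P \right)} = \frac{2 P}{P} = 2$)
$R = -111$ ($R = 4 - 115 = -111$)
$f{\left(S,q \right)} = 2$
$x = -238730$ ($x = -80 - 111 \left(-17 + 60\right) \left(2 + 48\right) = -80 - 111 \cdot 43 \cdot 50 = -80 - 238650 = -238730$)
$- x = \left(-1\right) \left(-238730\right) = 238730$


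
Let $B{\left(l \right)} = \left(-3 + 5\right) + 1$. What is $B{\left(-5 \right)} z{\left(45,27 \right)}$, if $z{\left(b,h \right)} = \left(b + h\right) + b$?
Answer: $351$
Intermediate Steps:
$B{\left(l \right)} = 3$ ($B{\left(l \right)} = 2 + 1 = 3$)
$z{\left(b,h \right)} = h + 2 b$
$B{\left(-5 \right)} z{\left(45,27 \right)} = 3 \left(27 + 2 \cdot 45\right) = 3 \left(27 + 90\right) = 3 \cdot 117 = 351$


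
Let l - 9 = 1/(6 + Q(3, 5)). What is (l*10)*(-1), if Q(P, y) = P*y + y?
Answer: -1175/13 ≈ -90.385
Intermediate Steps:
Q(P, y) = y + P*y
l = 235/26 (l = 9 + 1/(6 + 5*(1 + 3)) = 9 + 1/(6 + 5*4) = 9 + 1/(6 + 20) = 9 + 1/26 = 235/26 ≈ 9.0385)
(l*10)*(-1) = ((235/26)*10)*(-1) = (1175/13)*(-1) = -1175/13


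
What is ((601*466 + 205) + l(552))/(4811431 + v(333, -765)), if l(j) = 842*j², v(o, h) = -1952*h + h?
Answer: 256841039/6303946 ≈ 40.743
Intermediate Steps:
v(o, h) = -1951*h
((601*466 + 205) + l(552))/(4811431 + v(333, -765)) = ((601*466 + 205) + 842*552²)/(4811431 - 1951*(-765)) = ((280066 + 205) + 842*304704)/(4811431 + 1492515) = (280271 + 256560768)/6303946 = 256841039*(1/6303946) = 256841039/6303946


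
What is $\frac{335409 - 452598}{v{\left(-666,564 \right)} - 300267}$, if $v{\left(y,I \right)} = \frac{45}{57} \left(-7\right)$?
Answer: $\frac{742197}{1901726} \approx 0.39028$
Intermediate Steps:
$v{\left(y,I \right)} = - \frac{105}{19}$ ($v{\left(y,I \right)} = 45 \cdot \frac{1}{57} \left(-7\right) = \frac{15}{19} \left(-7\right) = - \frac{105}{19}$)
$\frac{335409 - 452598}{v{\left(-666,564 \right)} - 300267} = \frac{335409 - 452598}{- \frac{105}{19} - 300267} = - \frac{117189}{- \frac{5705178}{19}} = \left(-117189\right) \left(- \frac{19}{5705178}\right) = \frac{742197}{1901726}$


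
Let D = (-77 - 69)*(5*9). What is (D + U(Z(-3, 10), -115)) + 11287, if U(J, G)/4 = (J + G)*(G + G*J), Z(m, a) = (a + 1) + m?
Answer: 447697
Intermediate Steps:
Z(m, a) = 1 + a + m (Z(m, a) = (1 + a) + m = 1 + a + m)
U(J, G) = 4*(G + J)*(G + G*J) (U(J, G) = 4*((J + G)*(G + G*J)) = 4*((G + J)*(G + G*J)) = 4*(G + J)*(G + G*J))
D = -6570 (D = -146*45 = -6570)
(D + U(Z(-3, 10), -115)) + 11287 = (-6570 + 4*(-115)*(-115 + (1 + 10 - 3) + (1 + 10 - 3)² - 115*(1 + 10 - 3))) + 11287 = (-6570 + 4*(-115)*(-115 + 8 + 8² - 115*8)) + 11287 = (-6570 + 4*(-115)*(-115 + 8 + 64 - 920)) + 11287 = (-6570 + 4*(-115)*(-963)) + 11287 = (-6570 + 442980) + 11287 = 436410 + 11287 = 447697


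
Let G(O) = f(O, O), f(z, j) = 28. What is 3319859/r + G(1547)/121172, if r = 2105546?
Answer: 100583227509/63783304978 ≈ 1.5770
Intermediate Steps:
G(O) = 28
3319859/r + G(1547)/121172 = 3319859/2105546 + 28/121172 = 3319859*(1/2105546) + 28*(1/121172) = 3319859/2105546 + 7/30293 = 100583227509/63783304978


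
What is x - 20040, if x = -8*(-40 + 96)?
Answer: -20488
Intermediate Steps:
x = -448 (x = -8*56 = -448)
x - 20040 = -448 - 20040 = -20488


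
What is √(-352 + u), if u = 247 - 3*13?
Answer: 12*I ≈ 12.0*I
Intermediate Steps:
u = 208 (u = 247 - 1*39 = 247 - 39 = 208)
√(-352 + u) = √(-352 + 208) = √(-144) = 12*I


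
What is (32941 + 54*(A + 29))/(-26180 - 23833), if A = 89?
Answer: -39313/50013 ≈ -0.78606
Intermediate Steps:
(32941 + 54*(A + 29))/(-26180 - 23833) = (32941 + 54*(89 + 29))/(-26180 - 23833) = (32941 + 54*118)/(-50013) = (32941 + 6372)*(-1/50013) = 39313*(-1/50013) = -39313/50013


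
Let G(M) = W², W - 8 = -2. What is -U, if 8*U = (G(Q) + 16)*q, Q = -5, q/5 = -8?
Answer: 260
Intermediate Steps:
q = -40 (q = 5*(-8) = -40)
W = 6 (W = 8 - 2 = 6)
G(M) = 36 (G(M) = 6² = 36)
U = -260 (U = ((36 + 16)*(-40))/8 = (52*(-40))/8 = (⅛)*(-2080) = -260)
-U = -1*(-260) = 260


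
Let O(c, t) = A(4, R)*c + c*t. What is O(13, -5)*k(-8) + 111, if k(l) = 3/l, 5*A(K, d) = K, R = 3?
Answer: 5259/40 ≈ 131.48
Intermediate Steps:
A(K, d) = K/5
O(c, t) = 4*c/5 + c*t (O(c, t) = ((⅕)*4)*c + c*t = 4*c/5 + c*t)
O(13, -5)*k(-8) + 111 = ((⅕)*13*(4 + 5*(-5)))*(3/(-8)) + 111 = ((⅕)*13*(4 - 25))*(3*(-⅛)) + 111 = ((⅕)*13*(-21))*(-3/8) + 111 = -273/5*(-3/8) + 111 = 819/40 + 111 = 5259/40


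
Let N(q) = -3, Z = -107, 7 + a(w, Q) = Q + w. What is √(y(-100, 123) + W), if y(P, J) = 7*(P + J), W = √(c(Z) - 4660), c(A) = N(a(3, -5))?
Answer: √(161 + I*√4663) ≈ 12.959 + 2.6347*I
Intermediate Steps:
a(w, Q) = -7 + Q + w (a(w, Q) = -7 + (Q + w) = -7 + Q + w)
c(A) = -3
W = I*√4663 (W = √(-3 - 4660) = √(-4663) = I*√4663 ≈ 68.286*I)
y(P, J) = 7*J + 7*P (y(P, J) = 7*(J + P) = 7*J + 7*P)
√(y(-100, 123) + W) = √((7*123 + 7*(-100)) + I*√4663) = √((861 - 700) + I*√4663) = √(161 + I*√4663)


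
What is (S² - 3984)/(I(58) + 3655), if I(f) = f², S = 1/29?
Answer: -3350543/5902979 ≈ -0.56760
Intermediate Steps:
S = 1/29 ≈ 0.034483
(S² - 3984)/(I(58) + 3655) = ((1/29)² - 3984)/(58² + 3655) = (1/841 - 3984)/(3364 + 3655) = -3350543/841/7019 = -3350543/841*1/7019 = -3350543/5902979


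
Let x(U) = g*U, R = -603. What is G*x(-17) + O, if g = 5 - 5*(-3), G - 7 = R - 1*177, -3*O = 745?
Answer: 787715/3 ≈ 2.6257e+5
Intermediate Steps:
O = -745/3 (O = -⅓*745 = -745/3 ≈ -248.33)
G = -773 (G = 7 + (-603 - 1*177) = 7 + (-603 - 177) = 7 - 780 = -773)
g = 20 (g = 5 + 15 = 20)
x(U) = 20*U
G*x(-17) + O = -15460*(-17) - 745/3 = -773*(-340) - 745/3 = 262820 - 745/3 = 787715/3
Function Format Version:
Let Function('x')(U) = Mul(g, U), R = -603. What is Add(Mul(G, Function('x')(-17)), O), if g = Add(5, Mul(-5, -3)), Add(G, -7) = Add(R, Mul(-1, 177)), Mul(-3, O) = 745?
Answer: Rational(787715, 3) ≈ 2.6257e+5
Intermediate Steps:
O = Rational(-745, 3) (O = Mul(Rational(-1, 3), 745) = Rational(-745, 3) ≈ -248.33)
G = -773 (G = Add(7, Add(-603, Mul(-1, 177))) = Add(7, Add(-603, -177)) = Add(7, -780) = -773)
g = 20 (g = Add(5, 15) = 20)
Function('x')(U) = Mul(20, U)
Add(Mul(G, Function('x')(-17)), O) = Add(Mul(-773, Mul(20, -17)), Rational(-745, 3)) = Add(Mul(-773, -340), Rational(-745, 3)) = Add(262820, Rational(-745, 3)) = Rational(787715, 3)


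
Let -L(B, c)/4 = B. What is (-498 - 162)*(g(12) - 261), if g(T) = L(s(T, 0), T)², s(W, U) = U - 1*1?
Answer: 161700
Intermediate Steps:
s(W, U) = -1 + U (s(W, U) = U - 1 = -1 + U)
L(B, c) = -4*B
g(T) = 16 (g(T) = (-4*(-1 + 0))² = (-4*(-1))² = 4² = 16)
(-498 - 162)*(g(12) - 261) = (-498 - 162)*(16 - 261) = -660*(-245) = 161700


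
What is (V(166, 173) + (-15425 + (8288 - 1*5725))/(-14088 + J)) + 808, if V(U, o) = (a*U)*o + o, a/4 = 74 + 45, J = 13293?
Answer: 10868258317/795 ≈ 1.3671e+7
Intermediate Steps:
a = 476 (a = 4*(74 + 45) = 4*119 = 476)
V(U, o) = o + 476*U*o (V(U, o) = (476*U)*o + o = 476*U*o + o = o + 476*U*o)
(V(166, 173) + (-15425 + (8288 - 1*5725))/(-14088 + J)) + 808 = (173*(1 + 476*166) + (-15425 + (8288 - 1*5725))/(-14088 + 13293)) + 808 = (173*(1 + 79016) + (-15425 + (8288 - 5725))/(-795)) + 808 = (173*79017 + (-15425 + 2563)*(-1/795)) + 808 = (13669941 - 12862*(-1/795)) + 808 = (13669941 + 12862/795) + 808 = 10867615957/795 + 808 = 10868258317/795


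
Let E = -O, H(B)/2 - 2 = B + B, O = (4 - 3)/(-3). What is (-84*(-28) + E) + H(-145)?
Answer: 5329/3 ≈ 1776.3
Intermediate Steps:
O = -⅓ (O = 1*(-⅓) = -⅓ ≈ -0.33333)
H(B) = 4 + 4*B (H(B) = 4 + 2*(B + B) = 4 + 2*(2*B) = 4 + 4*B)
E = ⅓ (E = -1*(-⅓) = ⅓ ≈ 0.33333)
(-84*(-28) + E) + H(-145) = (-84*(-28) + ⅓) + (4 + 4*(-145)) = (2352 + ⅓) + (4 - 580) = 7057/3 - 576 = 5329/3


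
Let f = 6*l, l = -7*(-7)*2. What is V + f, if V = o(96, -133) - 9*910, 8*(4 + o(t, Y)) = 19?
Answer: -60829/8 ≈ -7603.6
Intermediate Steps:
l = 98 (l = 49*2 = 98)
o(t, Y) = -13/8 (o(t, Y) = -4 + (1/8)*19 = -4 + 19/8 = -13/8)
V = -65533/8 (V = -13/8 - 9*910 = -13/8 - 8190 = -65533/8 ≈ -8191.6)
f = 588 (f = 6*98 = 588)
V + f = -65533/8 + 588 = -60829/8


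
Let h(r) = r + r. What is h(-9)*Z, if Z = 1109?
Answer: -19962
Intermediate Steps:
h(r) = 2*r
h(-9)*Z = (2*(-9))*1109 = -18*1109 = -19962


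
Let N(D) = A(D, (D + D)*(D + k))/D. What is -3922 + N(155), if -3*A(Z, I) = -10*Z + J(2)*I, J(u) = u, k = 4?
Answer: -12392/3 ≈ -4130.7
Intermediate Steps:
A(Z, I) = -2*I/3 + 10*Z/3 (A(Z, I) = -(-10*Z + 2*I)/3 = -2*I/3 + 10*Z/3)
N(D) = (10*D/3 - 4*D*(4 + D)/3)/D (N(D) = (-2*(D + D)*(D + 4)/3 + 10*D/3)/D = (-2*2*D*(4 + D)/3 + 10*D/3)/D = (-4*D*(4 + D)/3 + 10*D/3)/D = (10*D/3 - 4*D*(4 + D)/3)/D)
-3922 + N(155) = -3922 + (-2 - 4/3*155) = -3922 + (-2 - 620/3) = -3922 - 626/3 = -12392/3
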